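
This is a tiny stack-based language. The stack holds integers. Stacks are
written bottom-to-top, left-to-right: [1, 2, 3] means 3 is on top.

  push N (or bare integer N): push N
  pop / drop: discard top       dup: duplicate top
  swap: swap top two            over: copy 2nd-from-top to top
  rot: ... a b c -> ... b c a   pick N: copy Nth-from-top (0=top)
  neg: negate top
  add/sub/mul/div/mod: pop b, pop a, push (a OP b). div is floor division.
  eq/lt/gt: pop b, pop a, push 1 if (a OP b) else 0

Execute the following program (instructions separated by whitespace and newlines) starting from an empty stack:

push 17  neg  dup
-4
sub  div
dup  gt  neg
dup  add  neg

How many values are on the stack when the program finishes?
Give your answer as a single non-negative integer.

Answer: 1

Derivation:
After 'push 17': stack = [17] (depth 1)
After 'neg': stack = [-17] (depth 1)
After 'dup': stack = [-17, -17] (depth 2)
After 'push -4': stack = [-17, -17, -4] (depth 3)
After 'sub': stack = [-17, -13] (depth 2)
After 'div': stack = [1] (depth 1)
After 'dup': stack = [1, 1] (depth 2)
After 'gt': stack = [0] (depth 1)
After 'neg': stack = [0] (depth 1)
After 'dup': stack = [0, 0] (depth 2)
After 'add': stack = [0] (depth 1)
After 'neg': stack = [0] (depth 1)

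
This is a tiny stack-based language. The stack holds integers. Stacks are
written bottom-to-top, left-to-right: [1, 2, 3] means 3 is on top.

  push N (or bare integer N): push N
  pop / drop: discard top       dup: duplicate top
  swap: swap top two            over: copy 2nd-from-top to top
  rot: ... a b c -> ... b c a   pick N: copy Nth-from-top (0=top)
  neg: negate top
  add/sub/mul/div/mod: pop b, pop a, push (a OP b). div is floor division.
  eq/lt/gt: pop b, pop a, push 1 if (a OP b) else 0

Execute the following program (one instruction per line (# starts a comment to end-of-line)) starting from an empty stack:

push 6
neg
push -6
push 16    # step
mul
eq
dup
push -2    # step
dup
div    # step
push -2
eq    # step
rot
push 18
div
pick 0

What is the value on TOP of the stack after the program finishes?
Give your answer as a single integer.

Answer: 0

Derivation:
After 'push 6': [6]
After 'neg': [-6]
After 'push -6': [-6, -6]
After 'push 16': [-6, -6, 16]
After 'mul': [-6, -96]
After 'eq': [0]
After 'dup': [0, 0]
After 'push -2': [0, 0, -2]
After 'dup': [0, 0, -2, -2]
After 'div': [0, 0, 1]
After 'push -2': [0, 0, 1, -2]
After 'eq': [0, 0, 0]
After 'rot': [0, 0, 0]
After 'push 18': [0, 0, 0, 18]
After 'div': [0, 0, 0]
After 'pick 0': [0, 0, 0, 0]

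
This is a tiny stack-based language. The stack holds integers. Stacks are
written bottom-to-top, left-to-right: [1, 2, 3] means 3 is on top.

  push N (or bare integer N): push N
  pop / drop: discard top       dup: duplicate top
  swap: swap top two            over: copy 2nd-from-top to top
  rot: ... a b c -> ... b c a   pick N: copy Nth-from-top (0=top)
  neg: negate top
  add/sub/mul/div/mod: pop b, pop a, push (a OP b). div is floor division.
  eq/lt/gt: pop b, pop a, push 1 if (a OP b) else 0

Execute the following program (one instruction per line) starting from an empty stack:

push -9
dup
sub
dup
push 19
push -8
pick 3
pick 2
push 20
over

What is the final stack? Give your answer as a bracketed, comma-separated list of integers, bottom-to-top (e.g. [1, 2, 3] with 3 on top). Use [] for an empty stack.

After 'push -9': [-9]
After 'dup': [-9, -9]
After 'sub': [0]
After 'dup': [0, 0]
After 'push 19': [0, 0, 19]
After 'push -8': [0, 0, 19, -8]
After 'pick 3': [0, 0, 19, -8, 0]
After 'pick 2': [0, 0, 19, -8, 0, 19]
After 'push 20': [0, 0, 19, -8, 0, 19, 20]
After 'over': [0, 0, 19, -8, 0, 19, 20, 19]

Answer: [0, 0, 19, -8, 0, 19, 20, 19]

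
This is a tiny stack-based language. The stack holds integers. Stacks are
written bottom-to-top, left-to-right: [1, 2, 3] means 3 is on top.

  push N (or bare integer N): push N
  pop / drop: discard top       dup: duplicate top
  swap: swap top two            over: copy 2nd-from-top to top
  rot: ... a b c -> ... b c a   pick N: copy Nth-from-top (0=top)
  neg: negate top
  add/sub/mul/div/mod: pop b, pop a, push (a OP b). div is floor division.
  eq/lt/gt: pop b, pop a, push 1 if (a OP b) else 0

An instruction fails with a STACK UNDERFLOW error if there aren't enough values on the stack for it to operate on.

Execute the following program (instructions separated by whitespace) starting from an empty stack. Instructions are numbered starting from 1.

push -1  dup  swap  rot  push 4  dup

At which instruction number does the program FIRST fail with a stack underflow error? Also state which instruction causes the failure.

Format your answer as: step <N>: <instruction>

Answer: step 4: rot

Derivation:
Step 1 ('push -1'): stack = [-1], depth = 1
Step 2 ('dup'): stack = [-1, -1], depth = 2
Step 3 ('swap'): stack = [-1, -1], depth = 2
Step 4 ('rot'): needs 3 value(s) but depth is 2 — STACK UNDERFLOW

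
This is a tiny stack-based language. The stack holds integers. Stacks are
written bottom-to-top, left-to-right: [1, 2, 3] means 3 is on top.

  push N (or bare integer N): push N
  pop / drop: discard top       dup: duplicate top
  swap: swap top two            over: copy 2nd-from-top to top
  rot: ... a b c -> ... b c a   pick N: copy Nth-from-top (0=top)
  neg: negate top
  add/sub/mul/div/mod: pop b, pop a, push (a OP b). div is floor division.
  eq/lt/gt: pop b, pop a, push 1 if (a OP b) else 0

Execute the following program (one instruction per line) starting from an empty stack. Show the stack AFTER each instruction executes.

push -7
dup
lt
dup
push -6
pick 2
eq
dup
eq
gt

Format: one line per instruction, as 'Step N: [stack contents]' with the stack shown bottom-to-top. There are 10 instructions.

Step 1: [-7]
Step 2: [-7, -7]
Step 3: [0]
Step 4: [0, 0]
Step 5: [0, 0, -6]
Step 6: [0, 0, -6, 0]
Step 7: [0, 0, 0]
Step 8: [0, 0, 0, 0]
Step 9: [0, 0, 1]
Step 10: [0, 0]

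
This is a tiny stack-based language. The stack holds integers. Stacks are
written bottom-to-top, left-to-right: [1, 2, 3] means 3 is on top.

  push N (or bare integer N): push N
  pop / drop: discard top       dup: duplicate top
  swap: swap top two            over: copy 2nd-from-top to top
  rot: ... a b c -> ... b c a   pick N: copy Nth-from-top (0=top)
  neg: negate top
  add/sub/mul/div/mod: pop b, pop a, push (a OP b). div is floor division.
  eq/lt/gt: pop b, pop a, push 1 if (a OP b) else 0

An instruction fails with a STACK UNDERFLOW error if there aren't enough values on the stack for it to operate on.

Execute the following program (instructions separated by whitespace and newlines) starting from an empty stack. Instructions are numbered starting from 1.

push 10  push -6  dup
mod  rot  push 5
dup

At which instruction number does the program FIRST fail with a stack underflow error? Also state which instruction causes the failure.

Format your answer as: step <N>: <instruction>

Answer: step 5: rot

Derivation:
Step 1 ('push 10'): stack = [10], depth = 1
Step 2 ('push -6'): stack = [10, -6], depth = 2
Step 3 ('dup'): stack = [10, -6, -6], depth = 3
Step 4 ('mod'): stack = [10, 0], depth = 2
Step 5 ('rot'): needs 3 value(s) but depth is 2 — STACK UNDERFLOW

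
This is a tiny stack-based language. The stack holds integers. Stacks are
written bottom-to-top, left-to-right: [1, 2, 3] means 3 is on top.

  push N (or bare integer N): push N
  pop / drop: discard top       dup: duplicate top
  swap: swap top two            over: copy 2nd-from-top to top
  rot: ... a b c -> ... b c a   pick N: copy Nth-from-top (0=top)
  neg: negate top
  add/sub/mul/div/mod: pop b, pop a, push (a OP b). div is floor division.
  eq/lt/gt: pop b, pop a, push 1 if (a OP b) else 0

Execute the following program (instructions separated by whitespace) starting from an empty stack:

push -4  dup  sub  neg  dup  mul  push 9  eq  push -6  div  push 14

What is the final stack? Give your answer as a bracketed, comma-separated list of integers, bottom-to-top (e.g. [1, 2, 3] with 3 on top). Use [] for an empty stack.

Answer: [0, 14]

Derivation:
After 'push -4': [-4]
After 'dup': [-4, -4]
After 'sub': [0]
After 'neg': [0]
After 'dup': [0, 0]
After 'mul': [0]
After 'push 9': [0, 9]
After 'eq': [0]
After 'push -6': [0, -6]
After 'div': [0]
After 'push 14': [0, 14]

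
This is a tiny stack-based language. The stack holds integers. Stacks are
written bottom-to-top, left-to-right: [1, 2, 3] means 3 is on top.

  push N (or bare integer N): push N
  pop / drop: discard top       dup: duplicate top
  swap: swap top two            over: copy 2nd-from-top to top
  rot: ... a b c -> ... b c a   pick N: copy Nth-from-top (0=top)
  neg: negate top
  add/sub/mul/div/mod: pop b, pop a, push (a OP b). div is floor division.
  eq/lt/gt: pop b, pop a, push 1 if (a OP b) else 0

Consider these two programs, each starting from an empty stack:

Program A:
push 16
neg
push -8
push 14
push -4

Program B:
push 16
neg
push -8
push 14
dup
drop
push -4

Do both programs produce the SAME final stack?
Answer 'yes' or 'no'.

Answer: yes

Derivation:
Program A trace:
  After 'push 16': [16]
  After 'neg': [-16]
  After 'push -8': [-16, -8]
  After 'push 14': [-16, -8, 14]
  After 'push -4': [-16, -8, 14, -4]
Program A final stack: [-16, -8, 14, -4]

Program B trace:
  After 'push 16': [16]
  After 'neg': [-16]
  After 'push -8': [-16, -8]
  After 'push 14': [-16, -8, 14]
  After 'dup': [-16, -8, 14, 14]
  After 'drop': [-16, -8, 14]
  After 'push -4': [-16, -8, 14, -4]
Program B final stack: [-16, -8, 14, -4]
Same: yes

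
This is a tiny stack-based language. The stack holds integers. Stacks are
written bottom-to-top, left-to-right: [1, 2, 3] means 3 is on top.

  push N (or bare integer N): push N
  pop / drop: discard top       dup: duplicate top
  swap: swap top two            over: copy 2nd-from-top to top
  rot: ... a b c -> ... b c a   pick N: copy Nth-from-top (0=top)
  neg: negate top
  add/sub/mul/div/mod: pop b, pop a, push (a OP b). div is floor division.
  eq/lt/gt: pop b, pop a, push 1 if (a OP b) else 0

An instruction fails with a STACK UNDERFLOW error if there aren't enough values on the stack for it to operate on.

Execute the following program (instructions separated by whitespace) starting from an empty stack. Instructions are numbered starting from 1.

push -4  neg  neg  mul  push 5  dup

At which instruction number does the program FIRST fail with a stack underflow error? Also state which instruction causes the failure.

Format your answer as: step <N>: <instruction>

Answer: step 4: mul

Derivation:
Step 1 ('push -4'): stack = [-4], depth = 1
Step 2 ('neg'): stack = [4], depth = 1
Step 3 ('neg'): stack = [-4], depth = 1
Step 4 ('mul'): needs 2 value(s) but depth is 1 — STACK UNDERFLOW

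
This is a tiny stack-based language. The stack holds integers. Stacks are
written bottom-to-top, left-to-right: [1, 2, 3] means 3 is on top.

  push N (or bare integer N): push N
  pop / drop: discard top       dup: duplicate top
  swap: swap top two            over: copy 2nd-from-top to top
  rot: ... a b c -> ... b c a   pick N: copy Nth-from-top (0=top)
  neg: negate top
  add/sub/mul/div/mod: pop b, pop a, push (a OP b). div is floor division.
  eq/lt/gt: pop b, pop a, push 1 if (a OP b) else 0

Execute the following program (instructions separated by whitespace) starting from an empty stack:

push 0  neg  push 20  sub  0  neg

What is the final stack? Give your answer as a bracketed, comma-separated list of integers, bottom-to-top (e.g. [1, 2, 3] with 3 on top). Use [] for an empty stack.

After 'push 0': [0]
After 'neg': [0]
After 'push 20': [0, 20]
After 'sub': [-20]
After 'push 0': [-20, 0]
After 'neg': [-20, 0]

Answer: [-20, 0]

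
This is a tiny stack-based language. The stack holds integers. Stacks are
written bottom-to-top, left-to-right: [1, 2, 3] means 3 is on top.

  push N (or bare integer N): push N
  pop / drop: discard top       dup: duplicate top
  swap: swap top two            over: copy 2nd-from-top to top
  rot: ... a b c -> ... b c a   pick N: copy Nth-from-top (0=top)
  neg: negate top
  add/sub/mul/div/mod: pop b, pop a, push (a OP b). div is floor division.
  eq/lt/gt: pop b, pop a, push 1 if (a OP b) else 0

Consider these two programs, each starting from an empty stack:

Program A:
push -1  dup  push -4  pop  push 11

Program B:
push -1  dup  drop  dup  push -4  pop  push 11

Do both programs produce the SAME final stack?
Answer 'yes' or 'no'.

Answer: yes

Derivation:
Program A trace:
  After 'push -1': [-1]
  After 'dup': [-1, -1]
  After 'push -4': [-1, -1, -4]
  After 'pop': [-1, -1]
  After 'push 11': [-1, -1, 11]
Program A final stack: [-1, -1, 11]

Program B trace:
  After 'push -1': [-1]
  After 'dup': [-1, -1]
  After 'drop': [-1]
  After 'dup': [-1, -1]
  After 'push -4': [-1, -1, -4]
  After 'pop': [-1, -1]
  After 'push 11': [-1, -1, 11]
Program B final stack: [-1, -1, 11]
Same: yes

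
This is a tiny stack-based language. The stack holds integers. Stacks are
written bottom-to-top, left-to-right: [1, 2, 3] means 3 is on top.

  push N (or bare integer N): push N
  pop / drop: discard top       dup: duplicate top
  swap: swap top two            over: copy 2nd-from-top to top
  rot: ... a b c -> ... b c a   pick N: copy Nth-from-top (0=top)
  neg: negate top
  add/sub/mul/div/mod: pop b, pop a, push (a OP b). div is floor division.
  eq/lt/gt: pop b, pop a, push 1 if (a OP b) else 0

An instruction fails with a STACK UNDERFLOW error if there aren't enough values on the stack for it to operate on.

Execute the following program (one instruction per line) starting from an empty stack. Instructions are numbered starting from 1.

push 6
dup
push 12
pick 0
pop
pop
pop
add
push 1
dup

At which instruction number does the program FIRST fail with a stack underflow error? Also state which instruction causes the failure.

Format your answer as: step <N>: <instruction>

Step 1 ('push 6'): stack = [6], depth = 1
Step 2 ('dup'): stack = [6, 6], depth = 2
Step 3 ('push 12'): stack = [6, 6, 12], depth = 3
Step 4 ('pick 0'): stack = [6, 6, 12, 12], depth = 4
Step 5 ('pop'): stack = [6, 6, 12], depth = 3
Step 6 ('pop'): stack = [6, 6], depth = 2
Step 7 ('pop'): stack = [6], depth = 1
Step 8 ('add'): needs 2 value(s) but depth is 1 — STACK UNDERFLOW

Answer: step 8: add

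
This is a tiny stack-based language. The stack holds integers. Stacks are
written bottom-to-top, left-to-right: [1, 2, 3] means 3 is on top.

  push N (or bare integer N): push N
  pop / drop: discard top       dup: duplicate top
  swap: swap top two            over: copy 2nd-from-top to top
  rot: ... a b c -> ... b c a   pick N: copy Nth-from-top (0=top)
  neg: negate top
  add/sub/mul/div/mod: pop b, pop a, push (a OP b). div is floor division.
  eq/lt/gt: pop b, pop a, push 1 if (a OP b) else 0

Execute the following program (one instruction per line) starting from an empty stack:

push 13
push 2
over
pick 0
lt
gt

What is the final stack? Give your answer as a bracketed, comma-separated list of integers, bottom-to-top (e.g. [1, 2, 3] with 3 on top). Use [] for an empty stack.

Answer: [13, 1]

Derivation:
After 'push 13': [13]
After 'push 2': [13, 2]
After 'over': [13, 2, 13]
After 'pick 0': [13, 2, 13, 13]
After 'lt': [13, 2, 0]
After 'gt': [13, 1]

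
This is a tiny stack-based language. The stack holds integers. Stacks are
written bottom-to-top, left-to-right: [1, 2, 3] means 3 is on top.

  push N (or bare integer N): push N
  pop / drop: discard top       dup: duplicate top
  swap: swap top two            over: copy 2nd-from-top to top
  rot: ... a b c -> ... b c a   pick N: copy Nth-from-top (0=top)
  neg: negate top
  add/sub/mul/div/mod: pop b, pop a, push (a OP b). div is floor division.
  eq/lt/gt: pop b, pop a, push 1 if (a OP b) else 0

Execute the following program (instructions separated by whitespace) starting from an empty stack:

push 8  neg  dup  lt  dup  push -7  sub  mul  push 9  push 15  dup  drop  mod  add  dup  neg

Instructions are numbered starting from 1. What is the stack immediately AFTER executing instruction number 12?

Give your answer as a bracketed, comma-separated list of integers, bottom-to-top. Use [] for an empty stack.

Answer: [0, 9, 15]

Derivation:
Step 1 ('push 8'): [8]
Step 2 ('neg'): [-8]
Step 3 ('dup'): [-8, -8]
Step 4 ('lt'): [0]
Step 5 ('dup'): [0, 0]
Step 6 ('push -7'): [0, 0, -7]
Step 7 ('sub'): [0, 7]
Step 8 ('mul'): [0]
Step 9 ('push 9'): [0, 9]
Step 10 ('push 15'): [0, 9, 15]
Step 11 ('dup'): [0, 9, 15, 15]
Step 12 ('drop'): [0, 9, 15]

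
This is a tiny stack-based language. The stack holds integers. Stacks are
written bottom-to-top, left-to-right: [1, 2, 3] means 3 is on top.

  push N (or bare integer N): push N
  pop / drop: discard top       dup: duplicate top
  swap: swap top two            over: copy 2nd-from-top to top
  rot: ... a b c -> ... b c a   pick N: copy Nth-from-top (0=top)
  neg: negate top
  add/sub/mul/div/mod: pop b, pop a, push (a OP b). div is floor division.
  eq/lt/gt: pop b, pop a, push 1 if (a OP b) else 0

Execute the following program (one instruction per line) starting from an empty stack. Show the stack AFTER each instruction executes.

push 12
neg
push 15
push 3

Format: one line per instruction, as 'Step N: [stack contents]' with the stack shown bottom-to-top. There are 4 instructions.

Step 1: [12]
Step 2: [-12]
Step 3: [-12, 15]
Step 4: [-12, 15, 3]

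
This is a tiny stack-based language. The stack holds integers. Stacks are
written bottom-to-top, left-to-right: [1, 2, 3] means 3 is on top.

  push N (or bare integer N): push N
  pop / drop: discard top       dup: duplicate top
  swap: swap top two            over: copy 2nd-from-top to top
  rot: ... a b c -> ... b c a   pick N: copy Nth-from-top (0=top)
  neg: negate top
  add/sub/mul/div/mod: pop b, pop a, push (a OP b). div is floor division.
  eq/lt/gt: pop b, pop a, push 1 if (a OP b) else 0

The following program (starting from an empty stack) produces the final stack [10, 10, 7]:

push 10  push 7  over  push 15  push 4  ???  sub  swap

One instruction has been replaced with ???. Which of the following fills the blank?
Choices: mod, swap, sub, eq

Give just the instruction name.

Stack before ???: [10, 7, 10, 15, 4]
Stack after ???:  [10, 7, 10, 0]
Checking each choice:
  mod: produces [10, 7, 7]
  swap: produces [10, 7, -11, 10]
  sub: produces [10, -1, 7]
  eq: MATCH


Answer: eq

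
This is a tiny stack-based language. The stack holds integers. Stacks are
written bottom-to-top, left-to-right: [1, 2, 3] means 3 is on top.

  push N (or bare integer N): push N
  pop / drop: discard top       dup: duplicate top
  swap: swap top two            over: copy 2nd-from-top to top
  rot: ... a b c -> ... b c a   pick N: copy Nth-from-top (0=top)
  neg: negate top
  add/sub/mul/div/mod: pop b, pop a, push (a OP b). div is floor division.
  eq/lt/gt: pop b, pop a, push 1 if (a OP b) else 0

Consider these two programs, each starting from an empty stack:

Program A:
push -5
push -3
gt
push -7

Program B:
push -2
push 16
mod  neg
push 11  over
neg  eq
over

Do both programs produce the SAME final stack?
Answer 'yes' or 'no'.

Program A trace:
  After 'push -5': [-5]
  After 'push -3': [-5, -3]
  After 'gt': [0]
  After 'push -7': [0, -7]
Program A final stack: [0, -7]

Program B trace:
  After 'push -2': [-2]
  After 'push 16': [-2, 16]
  After 'mod': [14]
  After 'neg': [-14]
  After 'push 11': [-14, 11]
  After 'over': [-14, 11, -14]
  After 'neg': [-14, 11, 14]
  After 'eq': [-14, 0]
  After 'over': [-14, 0, -14]
Program B final stack: [-14, 0, -14]
Same: no

Answer: no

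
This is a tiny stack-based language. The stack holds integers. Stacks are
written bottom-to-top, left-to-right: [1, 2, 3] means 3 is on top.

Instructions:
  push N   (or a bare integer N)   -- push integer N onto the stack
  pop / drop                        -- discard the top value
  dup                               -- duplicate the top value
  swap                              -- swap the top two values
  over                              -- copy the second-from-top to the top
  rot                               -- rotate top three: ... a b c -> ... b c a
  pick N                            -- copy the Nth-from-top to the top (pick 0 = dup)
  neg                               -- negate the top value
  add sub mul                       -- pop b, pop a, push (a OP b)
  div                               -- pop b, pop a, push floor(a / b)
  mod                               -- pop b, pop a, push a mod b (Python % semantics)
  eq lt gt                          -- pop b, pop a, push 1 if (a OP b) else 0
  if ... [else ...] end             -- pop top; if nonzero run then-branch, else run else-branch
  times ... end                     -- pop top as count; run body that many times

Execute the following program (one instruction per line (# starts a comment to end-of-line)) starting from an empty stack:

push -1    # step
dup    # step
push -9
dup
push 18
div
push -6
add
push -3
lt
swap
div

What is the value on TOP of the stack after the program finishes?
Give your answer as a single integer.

After 'push -1': [-1]
After 'dup': [-1, -1]
After 'push -9': [-1, -1, -9]
After 'dup': [-1, -1, -9, -9]
After 'push 18': [-1, -1, -9, -9, 18]
After 'div': [-1, -1, -9, -1]
After 'push -6': [-1, -1, -9, -1, -6]
After 'add': [-1, -1, -9, -7]
After 'push -3': [-1, -1, -9, -7, -3]
After 'lt': [-1, -1, -9, 1]
After 'swap': [-1, -1, 1, -9]
After 'div': [-1, -1, -1]

Answer: -1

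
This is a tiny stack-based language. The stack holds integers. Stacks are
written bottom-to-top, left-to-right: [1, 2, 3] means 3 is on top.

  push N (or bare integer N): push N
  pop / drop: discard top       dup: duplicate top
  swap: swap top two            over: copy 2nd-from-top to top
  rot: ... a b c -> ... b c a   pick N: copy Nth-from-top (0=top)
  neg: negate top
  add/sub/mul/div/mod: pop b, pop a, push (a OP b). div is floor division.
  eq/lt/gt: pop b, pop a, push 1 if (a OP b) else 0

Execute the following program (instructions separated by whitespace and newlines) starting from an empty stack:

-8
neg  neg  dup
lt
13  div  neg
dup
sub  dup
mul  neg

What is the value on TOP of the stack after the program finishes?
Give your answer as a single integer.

After 'push -8': [-8]
After 'neg': [8]
After 'neg': [-8]
After 'dup': [-8, -8]
After 'lt': [0]
After 'push 13': [0, 13]
After 'div': [0]
After 'neg': [0]
After 'dup': [0, 0]
After 'sub': [0]
After 'dup': [0, 0]
After 'mul': [0]
After 'neg': [0]

Answer: 0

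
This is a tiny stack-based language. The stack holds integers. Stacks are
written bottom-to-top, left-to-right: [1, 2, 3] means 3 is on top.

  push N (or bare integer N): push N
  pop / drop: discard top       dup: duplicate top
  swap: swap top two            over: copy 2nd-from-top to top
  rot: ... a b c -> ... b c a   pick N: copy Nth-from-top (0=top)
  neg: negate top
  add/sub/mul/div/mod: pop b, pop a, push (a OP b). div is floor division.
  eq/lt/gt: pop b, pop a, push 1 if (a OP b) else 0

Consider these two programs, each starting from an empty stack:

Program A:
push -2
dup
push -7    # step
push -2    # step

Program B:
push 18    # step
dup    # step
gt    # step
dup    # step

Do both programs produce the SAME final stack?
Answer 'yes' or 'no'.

Answer: no

Derivation:
Program A trace:
  After 'push -2': [-2]
  After 'dup': [-2, -2]
  After 'push -7': [-2, -2, -7]
  After 'push -2': [-2, -2, -7, -2]
Program A final stack: [-2, -2, -7, -2]

Program B trace:
  After 'push 18': [18]
  After 'dup': [18, 18]
  After 'gt': [0]
  After 'dup': [0, 0]
Program B final stack: [0, 0]
Same: no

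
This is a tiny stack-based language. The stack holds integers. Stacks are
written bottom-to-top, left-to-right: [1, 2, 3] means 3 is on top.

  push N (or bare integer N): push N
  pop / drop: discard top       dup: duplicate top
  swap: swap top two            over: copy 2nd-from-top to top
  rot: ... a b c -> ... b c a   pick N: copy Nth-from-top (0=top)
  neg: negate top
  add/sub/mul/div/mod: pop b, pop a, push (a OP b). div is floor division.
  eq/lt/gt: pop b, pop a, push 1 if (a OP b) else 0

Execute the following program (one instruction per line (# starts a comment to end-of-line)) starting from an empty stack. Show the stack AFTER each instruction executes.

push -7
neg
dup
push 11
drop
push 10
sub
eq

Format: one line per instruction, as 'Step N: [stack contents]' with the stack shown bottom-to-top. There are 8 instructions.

Step 1: [-7]
Step 2: [7]
Step 3: [7, 7]
Step 4: [7, 7, 11]
Step 5: [7, 7]
Step 6: [7, 7, 10]
Step 7: [7, -3]
Step 8: [0]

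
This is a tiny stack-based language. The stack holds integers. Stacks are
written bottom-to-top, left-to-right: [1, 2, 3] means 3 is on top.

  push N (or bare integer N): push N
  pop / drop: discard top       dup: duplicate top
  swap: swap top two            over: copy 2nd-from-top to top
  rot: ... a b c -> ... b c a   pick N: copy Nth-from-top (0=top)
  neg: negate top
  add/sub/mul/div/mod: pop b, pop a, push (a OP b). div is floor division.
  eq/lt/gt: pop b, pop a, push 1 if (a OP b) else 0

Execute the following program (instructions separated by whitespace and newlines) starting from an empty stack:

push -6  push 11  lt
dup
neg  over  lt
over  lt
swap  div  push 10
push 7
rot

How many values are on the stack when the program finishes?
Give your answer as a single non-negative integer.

After 'push -6': stack = [-6] (depth 1)
After 'push 11': stack = [-6, 11] (depth 2)
After 'lt': stack = [1] (depth 1)
After 'dup': stack = [1, 1] (depth 2)
After 'neg': stack = [1, -1] (depth 2)
After 'over': stack = [1, -1, 1] (depth 3)
After 'lt': stack = [1, 1] (depth 2)
After 'over': stack = [1, 1, 1] (depth 3)
After 'lt': stack = [1, 0] (depth 2)
After 'swap': stack = [0, 1] (depth 2)
After 'div': stack = [0] (depth 1)
After 'push 10': stack = [0, 10] (depth 2)
After 'push 7': stack = [0, 10, 7] (depth 3)
After 'rot': stack = [10, 7, 0] (depth 3)

Answer: 3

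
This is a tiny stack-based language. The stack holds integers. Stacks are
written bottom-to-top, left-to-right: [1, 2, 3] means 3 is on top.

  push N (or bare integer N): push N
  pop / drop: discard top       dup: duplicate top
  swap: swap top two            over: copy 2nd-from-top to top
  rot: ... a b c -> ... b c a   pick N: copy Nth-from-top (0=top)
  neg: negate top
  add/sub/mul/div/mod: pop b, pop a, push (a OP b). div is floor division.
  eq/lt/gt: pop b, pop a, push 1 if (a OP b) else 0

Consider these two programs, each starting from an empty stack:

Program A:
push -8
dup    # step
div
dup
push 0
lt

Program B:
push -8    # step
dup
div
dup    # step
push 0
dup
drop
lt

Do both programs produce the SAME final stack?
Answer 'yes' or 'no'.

Answer: yes

Derivation:
Program A trace:
  After 'push -8': [-8]
  After 'dup': [-8, -8]
  After 'div': [1]
  After 'dup': [1, 1]
  After 'push 0': [1, 1, 0]
  After 'lt': [1, 0]
Program A final stack: [1, 0]

Program B trace:
  After 'push -8': [-8]
  After 'dup': [-8, -8]
  After 'div': [1]
  After 'dup': [1, 1]
  After 'push 0': [1, 1, 0]
  After 'dup': [1, 1, 0, 0]
  After 'drop': [1, 1, 0]
  After 'lt': [1, 0]
Program B final stack: [1, 0]
Same: yes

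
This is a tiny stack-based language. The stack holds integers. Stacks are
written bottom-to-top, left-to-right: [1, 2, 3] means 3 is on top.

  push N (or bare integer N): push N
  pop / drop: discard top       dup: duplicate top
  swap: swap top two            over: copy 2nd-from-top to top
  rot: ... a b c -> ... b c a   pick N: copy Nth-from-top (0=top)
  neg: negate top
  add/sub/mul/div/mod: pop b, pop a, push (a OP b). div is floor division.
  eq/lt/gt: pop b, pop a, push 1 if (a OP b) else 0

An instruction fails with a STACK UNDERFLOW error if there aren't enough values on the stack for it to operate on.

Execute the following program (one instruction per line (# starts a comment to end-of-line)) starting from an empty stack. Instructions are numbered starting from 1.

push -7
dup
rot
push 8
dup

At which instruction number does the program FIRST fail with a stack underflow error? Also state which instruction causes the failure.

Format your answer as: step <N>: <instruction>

Step 1 ('push -7'): stack = [-7], depth = 1
Step 2 ('dup'): stack = [-7, -7], depth = 2
Step 3 ('rot'): needs 3 value(s) but depth is 2 — STACK UNDERFLOW

Answer: step 3: rot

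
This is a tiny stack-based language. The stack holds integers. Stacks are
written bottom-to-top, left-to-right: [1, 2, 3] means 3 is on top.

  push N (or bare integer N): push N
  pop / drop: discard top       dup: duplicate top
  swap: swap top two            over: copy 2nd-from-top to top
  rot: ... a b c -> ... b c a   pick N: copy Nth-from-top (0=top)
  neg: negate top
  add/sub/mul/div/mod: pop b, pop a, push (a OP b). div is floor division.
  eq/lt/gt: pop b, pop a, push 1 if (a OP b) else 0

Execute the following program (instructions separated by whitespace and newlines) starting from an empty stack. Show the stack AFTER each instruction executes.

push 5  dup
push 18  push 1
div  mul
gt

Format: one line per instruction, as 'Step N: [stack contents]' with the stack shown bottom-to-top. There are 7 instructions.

Step 1: [5]
Step 2: [5, 5]
Step 3: [5, 5, 18]
Step 4: [5, 5, 18, 1]
Step 5: [5, 5, 18]
Step 6: [5, 90]
Step 7: [0]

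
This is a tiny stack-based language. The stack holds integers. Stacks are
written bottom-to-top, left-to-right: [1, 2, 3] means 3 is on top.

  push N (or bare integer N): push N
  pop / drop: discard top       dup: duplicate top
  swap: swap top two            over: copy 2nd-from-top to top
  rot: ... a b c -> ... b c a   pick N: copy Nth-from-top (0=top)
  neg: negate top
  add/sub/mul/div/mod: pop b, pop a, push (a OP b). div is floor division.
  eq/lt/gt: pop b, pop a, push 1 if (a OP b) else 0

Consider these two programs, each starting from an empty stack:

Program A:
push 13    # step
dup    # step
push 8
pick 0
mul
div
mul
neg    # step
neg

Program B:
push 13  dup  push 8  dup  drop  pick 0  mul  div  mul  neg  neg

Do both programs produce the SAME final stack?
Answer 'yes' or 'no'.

Program A trace:
  After 'push 13': [13]
  After 'dup': [13, 13]
  After 'push 8': [13, 13, 8]
  After 'pick 0': [13, 13, 8, 8]
  After 'mul': [13, 13, 64]
  After 'div': [13, 0]
  After 'mul': [0]
  After 'neg': [0]
  After 'neg': [0]
Program A final stack: [0]

Program B trace:
  After 'push 13': [13]
  After 'dup': [13, 13]
  After 'push 8': [13, 13, 8]
  After 'dup': [13, 13, 8, 8]
  After 'drop': [13, 13, 8]
  After 'pick 0': [13, 13, 8, 8]
  After 'mul': [13, 13, 64]
  After 'div': [13, 0]
  After 'mul': [0]
  After 'neg': [0]
  After 'neg': [0]
Program B final stack: [0]
Same: yes

Answer: yes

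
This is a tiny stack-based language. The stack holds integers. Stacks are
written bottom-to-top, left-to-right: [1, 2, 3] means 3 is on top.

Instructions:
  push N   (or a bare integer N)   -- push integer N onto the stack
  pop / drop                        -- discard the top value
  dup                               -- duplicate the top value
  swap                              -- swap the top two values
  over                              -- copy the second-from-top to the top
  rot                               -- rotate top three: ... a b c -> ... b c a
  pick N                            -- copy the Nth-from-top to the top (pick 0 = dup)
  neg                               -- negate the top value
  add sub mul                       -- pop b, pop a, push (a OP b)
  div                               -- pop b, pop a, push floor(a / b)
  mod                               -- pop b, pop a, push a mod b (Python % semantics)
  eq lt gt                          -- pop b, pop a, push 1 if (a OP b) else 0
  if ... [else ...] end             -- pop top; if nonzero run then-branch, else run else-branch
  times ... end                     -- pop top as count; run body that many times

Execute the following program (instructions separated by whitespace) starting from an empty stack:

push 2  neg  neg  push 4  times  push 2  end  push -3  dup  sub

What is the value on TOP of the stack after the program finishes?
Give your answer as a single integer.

Answer: 0

Derivation:
After 'push 2': [2]
After 'neg': [-2]
After 'neg': [2]
After 'push 4': [2, 4]
After 'times': [2]
After 'push 2': [2, 2]
After 'push 2': [2, 2, 2]
After 'push 2': [2, 2, 2, 2]
After 'push 2': [2, 2, 2, 2, 2]
After 'push -3': [2, 2, 2, 2, 2, -3]
After 'dup': [2, 2, 2, 2, 2, -3, -3]
After 'sub': [2, 2, 2, 2, 2, 0]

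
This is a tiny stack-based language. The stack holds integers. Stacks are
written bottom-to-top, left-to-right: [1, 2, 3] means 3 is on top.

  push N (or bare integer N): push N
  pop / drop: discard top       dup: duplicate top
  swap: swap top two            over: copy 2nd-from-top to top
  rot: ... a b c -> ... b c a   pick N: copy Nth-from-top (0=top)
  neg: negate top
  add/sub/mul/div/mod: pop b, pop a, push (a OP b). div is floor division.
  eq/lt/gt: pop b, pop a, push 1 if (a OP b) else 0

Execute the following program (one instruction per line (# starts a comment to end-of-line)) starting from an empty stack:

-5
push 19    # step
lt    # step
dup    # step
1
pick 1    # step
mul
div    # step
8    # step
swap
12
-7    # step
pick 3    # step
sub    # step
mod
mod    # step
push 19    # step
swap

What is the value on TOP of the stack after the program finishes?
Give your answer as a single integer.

After 'push -5': [-5]
After 'push 19': [-5, 19]
After 'lt': [1]
After 'dup': [1, 1]
After 'push 1': [1, 1, 1]
After 'pick 1': [1, 1, 1, 1]
After 'mul': [1, 1, 1]
After 'div': [1, 1]
After 'push 8': [1, 1, 8]
After 'swap': [1, 8, 1]
After 'push 12': [1, 8, 1, 12]
After 'push -7': [1, 8, 1, 12, -7]
After 'pick 3': [1, 8, 1, 12, -7, 8]
After 'sub': [1, 8, 1, 12, -15]
After 'mod': [1, 8, 1, -3]
After 'mod': [1, 8, -2]
After 'push 19': [1, 8, -2, 19]
After 'swap': [1, 8, 19, -2]

Answer: -2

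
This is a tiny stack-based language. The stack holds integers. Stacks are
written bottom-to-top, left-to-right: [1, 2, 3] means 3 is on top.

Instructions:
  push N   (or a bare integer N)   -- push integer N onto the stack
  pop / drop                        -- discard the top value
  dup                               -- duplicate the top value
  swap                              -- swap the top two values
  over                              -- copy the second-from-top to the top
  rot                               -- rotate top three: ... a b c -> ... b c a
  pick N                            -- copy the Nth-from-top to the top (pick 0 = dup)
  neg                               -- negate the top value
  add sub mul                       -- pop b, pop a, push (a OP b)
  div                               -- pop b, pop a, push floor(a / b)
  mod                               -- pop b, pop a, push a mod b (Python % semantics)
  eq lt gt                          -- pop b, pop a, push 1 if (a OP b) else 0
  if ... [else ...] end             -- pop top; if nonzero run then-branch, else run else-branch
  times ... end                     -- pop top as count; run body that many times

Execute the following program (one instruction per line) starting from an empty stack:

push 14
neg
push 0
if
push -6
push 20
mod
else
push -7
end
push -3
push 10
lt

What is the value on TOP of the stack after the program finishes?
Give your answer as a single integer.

After 'push 14': [14]
After 'neg': [-14]
After 'push 0': [-14, 0]
After 'if': [-14]
After 'push -7': [-14, -7]
After 'push -3': [-14, -7, -3]
After 'push 10': [-14, -7, -3, 10]
After 'lt': [-14, -7, 1]

Answer: 1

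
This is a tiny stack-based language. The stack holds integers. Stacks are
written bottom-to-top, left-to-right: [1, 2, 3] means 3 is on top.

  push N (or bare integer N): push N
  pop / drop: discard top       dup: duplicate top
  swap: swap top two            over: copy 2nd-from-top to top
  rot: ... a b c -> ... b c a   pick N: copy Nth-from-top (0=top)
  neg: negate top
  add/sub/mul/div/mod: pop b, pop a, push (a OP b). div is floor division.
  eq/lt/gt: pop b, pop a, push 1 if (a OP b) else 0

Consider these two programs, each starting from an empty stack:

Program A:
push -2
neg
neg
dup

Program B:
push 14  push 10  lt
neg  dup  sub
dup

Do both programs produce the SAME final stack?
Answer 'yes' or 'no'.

Program A trace:
  After 'push -2': [-2]
  After 'neg': [2]
  After 'neg': [-2]
  After 'dup': [-2, -2]
Program A final stack: [-2, -2]

Program B trace:
  After 'push 14': [14]
  After 'push 10': [14, 10]
  After 'lt': [0]
  After 'neg': [0]
  After 'dup': [0, 0]
  After 'sub': [0]
  After 'dup': [0, 0]
Program B final stack: [0, 0]
Same: no

Answer: no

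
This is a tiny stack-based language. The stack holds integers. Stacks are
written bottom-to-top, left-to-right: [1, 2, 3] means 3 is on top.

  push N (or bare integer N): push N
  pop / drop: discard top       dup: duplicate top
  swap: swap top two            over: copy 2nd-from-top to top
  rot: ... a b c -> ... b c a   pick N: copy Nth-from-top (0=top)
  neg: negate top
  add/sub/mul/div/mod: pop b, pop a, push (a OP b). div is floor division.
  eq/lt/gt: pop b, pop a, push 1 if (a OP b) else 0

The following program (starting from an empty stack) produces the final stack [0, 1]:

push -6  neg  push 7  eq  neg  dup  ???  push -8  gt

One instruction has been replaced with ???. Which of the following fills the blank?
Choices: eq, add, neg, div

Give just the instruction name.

Stack before ???: [0, 0]
Stack after ???:  [0, 0]
Checking each choice:
  eq: produces [1]
  add: produces [1]
  neg: MATCH
  div: division by zero


Answer: neg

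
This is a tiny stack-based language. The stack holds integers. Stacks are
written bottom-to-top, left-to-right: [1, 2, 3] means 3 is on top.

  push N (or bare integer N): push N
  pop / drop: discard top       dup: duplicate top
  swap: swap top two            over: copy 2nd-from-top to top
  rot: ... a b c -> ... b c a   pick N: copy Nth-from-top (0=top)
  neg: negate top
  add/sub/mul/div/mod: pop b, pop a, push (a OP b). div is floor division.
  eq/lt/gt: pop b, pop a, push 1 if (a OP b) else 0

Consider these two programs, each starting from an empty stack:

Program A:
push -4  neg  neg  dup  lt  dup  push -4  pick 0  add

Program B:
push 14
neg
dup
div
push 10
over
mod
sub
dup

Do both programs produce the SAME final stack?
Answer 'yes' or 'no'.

Answer: no

Derivation:
Program A trace:
  After 'push -4': [-4]
  After 'neg': [4]
  After 'neg': [-4]
  After 'dup': [-4, -4]
  After 'lt': [0]
  After 'dup': [0, 0]
  After 'push -4': [0, 0, -4]
  After 'pick 0': [0, 0, -4, -4]
  After 'add': [0, 0, -8]
Program A final stack: [0, 0, -8]

Program B trace:
  After 'push 14': [14]
  After 'neg': [-14]
  After 'dup': [-14, -14]
  After 'div': [1]
  After 'push 10': [1, 10]
  After 'over': [1, 10, 1]
  After 'mod': [1, 0]
  After 'sub': [1]
  After 'dup': [1, 1]
Program B final stack: [1, 1]
Same: no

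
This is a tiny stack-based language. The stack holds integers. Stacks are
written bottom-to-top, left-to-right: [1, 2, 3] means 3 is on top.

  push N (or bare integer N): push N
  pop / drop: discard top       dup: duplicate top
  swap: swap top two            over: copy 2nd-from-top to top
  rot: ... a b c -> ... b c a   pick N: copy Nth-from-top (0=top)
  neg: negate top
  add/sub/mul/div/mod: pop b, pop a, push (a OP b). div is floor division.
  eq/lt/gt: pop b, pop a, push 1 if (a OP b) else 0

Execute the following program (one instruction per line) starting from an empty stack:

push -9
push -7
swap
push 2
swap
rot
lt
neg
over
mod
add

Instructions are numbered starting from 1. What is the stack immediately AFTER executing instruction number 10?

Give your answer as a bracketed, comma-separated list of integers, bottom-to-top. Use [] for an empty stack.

Answer: [2, 1]

Derivation:
Step 1 ('push -9'): [-9]
Step 2 ('push -7'): [-9, -7]
Step 3 ('swap'): [-7, -9]
Step 4 ('push 2'): [-7, -9, 2]
Step 5 ('swap'): [-7, 2, -9]
Step 6 ('rot'): [2, -9, -7]
Step 7 ('lt'): [2, 1]
Step 8 ('neg'): [2, -1]
Step 9 ('over'): [2, -1, 2]
Step 10 ('mod'): [2, 1]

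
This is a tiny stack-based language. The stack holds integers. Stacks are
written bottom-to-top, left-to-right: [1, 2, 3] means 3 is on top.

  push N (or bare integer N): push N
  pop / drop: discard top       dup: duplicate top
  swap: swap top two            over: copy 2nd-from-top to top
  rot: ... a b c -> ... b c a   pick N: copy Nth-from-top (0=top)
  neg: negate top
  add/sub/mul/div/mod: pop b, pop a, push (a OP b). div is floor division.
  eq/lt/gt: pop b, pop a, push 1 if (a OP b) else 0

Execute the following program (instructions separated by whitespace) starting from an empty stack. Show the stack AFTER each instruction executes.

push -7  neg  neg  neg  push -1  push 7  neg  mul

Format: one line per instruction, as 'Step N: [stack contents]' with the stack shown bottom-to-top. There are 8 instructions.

Step 1: [-7]
Step 2: [7]
Step 3: [-7]
Step 4: [7]
Step 5: [7, -1]
Step 6: [7, -1, 7]
Step 7: [7, -1, -7]
Step 8: [7, 7]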